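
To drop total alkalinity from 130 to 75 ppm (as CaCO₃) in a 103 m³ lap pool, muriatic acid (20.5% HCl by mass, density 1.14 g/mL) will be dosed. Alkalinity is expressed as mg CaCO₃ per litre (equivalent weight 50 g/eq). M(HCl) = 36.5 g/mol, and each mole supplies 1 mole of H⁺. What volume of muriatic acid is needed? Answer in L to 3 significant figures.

17.7 L

Volume: 103 m³ = 103,000 L.
Alkalinity to neutralize: (130 − 75) = 55 mg/L as CaCO₃ × 103,000 L = 5665 g as CaCO₃.
Equivalents of H⁺ required: 5665 ÷ 50 g/eq = 113.3 eq = 113.3 mol HCl.
Mass of HCl: 113.3 × 36.5 = 4135 g.
Mass of 20.5% solution: 4135 / 0.205 = 20,170 g.
Volume: 20,170 g ÷ 1.14 g/mL = 17,700 mL.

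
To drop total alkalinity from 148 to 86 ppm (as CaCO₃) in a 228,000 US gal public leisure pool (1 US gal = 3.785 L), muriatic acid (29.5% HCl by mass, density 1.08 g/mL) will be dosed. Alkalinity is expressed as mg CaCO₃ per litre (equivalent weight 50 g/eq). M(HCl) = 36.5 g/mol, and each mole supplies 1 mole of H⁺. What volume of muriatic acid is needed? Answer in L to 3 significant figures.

123 L

Volume: 228,000 US gal × 3.785 L/gal = 862,980 L.
Alkalinity to neutralize: (148 − 86) = 62 mg/L as CaCO₃ × 862,980 L = 53,500 g as CaCO₃.
Equivalents of H⁺ required: 53,500 ÷ 50 g/eq = 1070 eq = 1070 mol HCl.
Mass of HCl: 1070 × 36.5 = 39,060 g.
Mass of 29.5% solution: 39,060 / 0.295 = 132,400 g.
Volume: 132,400 g ÷ 1.08 g/mL = 122,600 mL.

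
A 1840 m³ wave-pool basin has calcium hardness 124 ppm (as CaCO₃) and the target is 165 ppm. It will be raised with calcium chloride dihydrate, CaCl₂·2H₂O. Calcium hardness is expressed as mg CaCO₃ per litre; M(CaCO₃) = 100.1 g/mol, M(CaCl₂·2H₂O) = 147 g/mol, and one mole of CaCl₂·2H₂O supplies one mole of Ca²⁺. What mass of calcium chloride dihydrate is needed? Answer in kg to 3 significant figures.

111 kg

Volume: 1840 m³ = 1,840,000 L.
Hardness to add: (165 − 124) = 41 mg/L as CaCO₃ × 1,840,000 L = 75,440 g as CaCO₃.
Moles of Ca²⁺ (1 mol Ca²⁺ ≡ 1 mol CaCO₃): 75,440 / 100.1 g/mol = 753.6 mol.
Mass of CaCl₂·2H₂O: 753.6 × 147 = 110,800 g.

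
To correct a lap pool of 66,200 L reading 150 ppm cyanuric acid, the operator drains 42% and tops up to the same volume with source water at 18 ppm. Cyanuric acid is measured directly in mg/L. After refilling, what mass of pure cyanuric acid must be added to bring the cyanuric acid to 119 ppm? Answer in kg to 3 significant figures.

1.62 kg

After draining 42% and refilling: 150 × 0.58 + 18 × 0.42 = 94.56 ppm.
Deficit to target: 119 − 94.56 = 24.44 mg/L.
Mass: 24.44 mg/L × 66,200 L = 1618 g cyanuric acid.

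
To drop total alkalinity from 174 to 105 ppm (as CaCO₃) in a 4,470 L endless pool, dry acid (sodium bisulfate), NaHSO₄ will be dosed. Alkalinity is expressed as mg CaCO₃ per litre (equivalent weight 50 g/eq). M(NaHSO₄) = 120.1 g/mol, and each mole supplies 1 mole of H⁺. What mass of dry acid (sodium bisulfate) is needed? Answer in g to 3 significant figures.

741 g

Alkalinity to neutralize: (174 − 105) = 69 mg/L as CaCO₃ × 4,470 L = 308.4 g as CaCO₃.
Equivalents of H⁺ required: 308.4 ÷ 50 g/eq = 6.169 eq = 6.169 mol NaHSO₄.
Mass of NaHSO₄: 6.169 × 120.1 = 740.8 g.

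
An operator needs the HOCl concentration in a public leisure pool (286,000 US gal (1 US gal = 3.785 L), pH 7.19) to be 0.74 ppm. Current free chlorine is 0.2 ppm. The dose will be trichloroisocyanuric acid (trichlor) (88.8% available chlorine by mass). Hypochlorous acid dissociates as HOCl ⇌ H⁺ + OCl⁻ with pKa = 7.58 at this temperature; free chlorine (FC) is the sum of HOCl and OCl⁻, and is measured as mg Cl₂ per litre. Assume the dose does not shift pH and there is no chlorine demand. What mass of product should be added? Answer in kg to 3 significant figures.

1.03 kg

Volume: 286,000 US gal × 3.785 L/gal = 1,082,510 L.
[OCl⁻]/[HOCl] = 10^(pH − pKa) = 10^(7.19 − 7.58) = 0.4074; fraction as HOCl = 1/(1 + 0.4074) = 0.7105.
Free chlorine required for 0.74 ppm HOCl: 0.74 / 0.7105 = 1.041 ppm.
FC to add: 1.041 − 0.2 = 0.8415 mg/L as Cl₂.
Cl₂ equivalent: 0.8415 mg/L × 1,082,510 L = 910.9 g.
Product at 88.8% available Cl: 910.9 / 0.888 = 1026 g.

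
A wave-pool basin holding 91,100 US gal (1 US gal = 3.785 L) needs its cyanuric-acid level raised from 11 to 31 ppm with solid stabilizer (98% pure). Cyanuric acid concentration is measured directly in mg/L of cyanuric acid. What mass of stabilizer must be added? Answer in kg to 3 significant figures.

Volume: 91,100 US gal × 3.785 L/gal = 344,814 L.
CYA to add: (31 − 11) = 20 mg/L × 344,814 L = 6896 g cyanuric acid.
At 98% purity: 6896 / 0.98 = 7037 g product.

7.04 kg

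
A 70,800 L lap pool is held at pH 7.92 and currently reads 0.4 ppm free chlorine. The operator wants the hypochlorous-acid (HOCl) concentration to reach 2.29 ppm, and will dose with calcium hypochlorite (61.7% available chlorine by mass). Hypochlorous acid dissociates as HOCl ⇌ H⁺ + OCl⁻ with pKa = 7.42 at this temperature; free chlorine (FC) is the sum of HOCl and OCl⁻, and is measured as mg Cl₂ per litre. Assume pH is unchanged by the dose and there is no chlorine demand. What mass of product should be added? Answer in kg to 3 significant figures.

1.05 kg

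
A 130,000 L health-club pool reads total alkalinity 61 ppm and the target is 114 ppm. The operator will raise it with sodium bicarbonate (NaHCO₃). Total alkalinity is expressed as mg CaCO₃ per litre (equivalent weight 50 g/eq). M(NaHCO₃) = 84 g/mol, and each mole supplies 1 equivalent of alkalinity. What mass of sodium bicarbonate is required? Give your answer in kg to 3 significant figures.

11.6 kg

Alkalinity to add: (114 − 61) = 53 mg/L as CaCO₃ × 130,000 L = 6890 g as CaCO₃.
Equivalents: 6890 g ÷ 50 g/eq = 137.8 eq.
NaHCO₃ supplies 1 eq per mole → 137.8 mol.
Mass: 137.8 mol × 84 g/mol = 11,580 g.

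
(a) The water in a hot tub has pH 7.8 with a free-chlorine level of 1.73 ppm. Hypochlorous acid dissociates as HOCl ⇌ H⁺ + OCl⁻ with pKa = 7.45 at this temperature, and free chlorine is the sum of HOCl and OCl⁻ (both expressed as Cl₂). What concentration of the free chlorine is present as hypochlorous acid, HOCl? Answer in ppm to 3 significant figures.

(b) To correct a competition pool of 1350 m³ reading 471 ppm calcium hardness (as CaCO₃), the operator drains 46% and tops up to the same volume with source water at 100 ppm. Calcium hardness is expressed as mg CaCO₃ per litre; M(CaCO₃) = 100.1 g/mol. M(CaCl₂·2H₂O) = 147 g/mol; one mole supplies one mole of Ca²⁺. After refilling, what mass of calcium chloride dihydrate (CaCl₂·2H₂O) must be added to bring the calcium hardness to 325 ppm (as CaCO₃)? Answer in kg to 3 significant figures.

(a) 0.534 ppm; (b) 48.9 kg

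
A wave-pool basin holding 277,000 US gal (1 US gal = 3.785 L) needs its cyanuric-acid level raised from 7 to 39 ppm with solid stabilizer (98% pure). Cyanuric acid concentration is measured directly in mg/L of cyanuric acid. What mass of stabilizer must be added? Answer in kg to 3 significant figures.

34.2 kg

Volume: 277,000 US gal × 3.785 L/gal = 1,048,445 L.
CYA to add: (39 − 7) = 32 mg/L × 1,048,445 L = 33,550 g cyanuric acid.
At 98% purity: 33,550 / 0.98 = 34,230 g product.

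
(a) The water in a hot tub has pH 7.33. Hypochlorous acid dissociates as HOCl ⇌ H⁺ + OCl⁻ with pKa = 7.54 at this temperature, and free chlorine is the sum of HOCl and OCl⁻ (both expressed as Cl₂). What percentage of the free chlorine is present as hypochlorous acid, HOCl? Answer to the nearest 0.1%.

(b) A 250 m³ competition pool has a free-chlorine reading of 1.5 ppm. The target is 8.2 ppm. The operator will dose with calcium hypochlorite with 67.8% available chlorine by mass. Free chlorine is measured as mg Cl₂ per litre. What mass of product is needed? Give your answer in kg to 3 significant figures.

(a) [OCl⁻]/[HOCl] = 10^(pH − pKa) = 10^(7.33 − 7.54) = 10^-0.21 = 0.6166.
(a) Fraction as HOCl = 1 / (1 + 0.6166) = 0.6186.

(b) Volume: 250 m³ = 250,000 L.
(b) Chlorine deficit: 8.2 − 1.5 = 6.7 ppm = 6.7 mg/L as Cl₂.
(b) Cl₂ equivalent needed: 6.7 mg/L × 250,000 L = 1,675,000 mg = 1675 g.
(b) Product at 67.8% available chlorine: 1675 / 0.678 = 2471 g.

(a) 61.9%; (b) 2.47 kg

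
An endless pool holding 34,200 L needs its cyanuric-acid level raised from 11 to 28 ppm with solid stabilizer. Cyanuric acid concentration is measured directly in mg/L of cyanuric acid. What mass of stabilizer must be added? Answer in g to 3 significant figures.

581 g

CYA to add: (28 − 11) = 17 mg/L × 34,200 L = 581.4 g cyanuric acid.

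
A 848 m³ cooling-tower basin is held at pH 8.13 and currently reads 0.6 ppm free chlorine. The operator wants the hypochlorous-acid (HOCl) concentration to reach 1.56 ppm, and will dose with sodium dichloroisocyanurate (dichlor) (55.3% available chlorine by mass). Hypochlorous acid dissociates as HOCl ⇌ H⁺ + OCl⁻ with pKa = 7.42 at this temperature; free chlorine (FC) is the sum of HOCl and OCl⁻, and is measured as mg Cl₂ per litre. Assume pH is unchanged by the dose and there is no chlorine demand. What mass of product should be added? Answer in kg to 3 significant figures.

13.7 kg

Volume: 848 m³ = 848,000 L.
[OCl⁻]/[HOCl] = 10^(pH − pKa) = 10^(8.13 − 7.42) = 5.129; fraction as HOCl = 1/(1 + 5.129) = 0.1632.
Free chlorine required for 1.56 ppm HOCl: 1.56 / 0.1632 = 9.561 ppm.
FC to add: 9.561 − 0.6 = 8.961 mg/L as Cl₂.
Cl₂ equivalent: 8.961 mg/L × 848,000 L = 7599 g.
Product at 55.3% available Cl: 7599 / 0.553 = 13,740 g.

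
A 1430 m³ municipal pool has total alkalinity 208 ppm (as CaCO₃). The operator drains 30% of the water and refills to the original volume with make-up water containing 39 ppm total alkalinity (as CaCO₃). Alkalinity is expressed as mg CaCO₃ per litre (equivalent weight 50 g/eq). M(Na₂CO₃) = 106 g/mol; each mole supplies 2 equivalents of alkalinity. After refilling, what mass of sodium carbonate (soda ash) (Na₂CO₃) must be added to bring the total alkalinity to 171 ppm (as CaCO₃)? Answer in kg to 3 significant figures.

Volume: 1430 m³ = 1,430,000 L.
After draining 30% and refilling: 208 × 0.70 + 39 × 0.30 = 157.3 ppm.
Deficit to target: 171 − 157.3 = 13.7 mg/L.
As CaCO₃: 13.7 mg/L × 1,430,000 L = 19,590 g; ÷ 50 g/eq ÷ 2 = 195.9 mol Na₂CO₃.
Mass: 195.9 × 106 = 20,770 g.

20.8 kg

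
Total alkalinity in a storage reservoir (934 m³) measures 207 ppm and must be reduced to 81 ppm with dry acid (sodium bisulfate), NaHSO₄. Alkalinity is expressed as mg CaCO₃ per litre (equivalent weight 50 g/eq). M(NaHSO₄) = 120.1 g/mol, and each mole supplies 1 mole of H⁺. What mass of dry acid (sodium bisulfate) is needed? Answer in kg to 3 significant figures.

Volume: 934 m³ = 934,000 L.
Alkalinity to neutralize: (207 − 81) = 126 mg/L as CaCO₃ × 934,000 L = 117,700 g as CaCO₃.
Equivalents of H⁺ required: 117,700 ÷ 50 g/eq = 2354 eq = 2354 mol NaHSO₄.
Mass of NaHSO₄: 2354 × 120.1 = 282,700 g.

283 kg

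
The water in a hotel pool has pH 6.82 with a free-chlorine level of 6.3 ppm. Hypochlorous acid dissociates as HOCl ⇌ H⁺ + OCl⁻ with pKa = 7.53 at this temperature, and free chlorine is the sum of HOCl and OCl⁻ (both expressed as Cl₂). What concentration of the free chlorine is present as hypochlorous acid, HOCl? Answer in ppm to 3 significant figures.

5.27 ppm

[OCl⁻]/[HOCl] = 10^(pH − pKa) = 10^(6.82 − 7.53) = 10^-0.71 = 0.195.
Fraction as HOCl = 1 / (1 + 0.195) = 0.8368.
HOCl = 0.8368 × 6.3 ppm = 5.272 ppm.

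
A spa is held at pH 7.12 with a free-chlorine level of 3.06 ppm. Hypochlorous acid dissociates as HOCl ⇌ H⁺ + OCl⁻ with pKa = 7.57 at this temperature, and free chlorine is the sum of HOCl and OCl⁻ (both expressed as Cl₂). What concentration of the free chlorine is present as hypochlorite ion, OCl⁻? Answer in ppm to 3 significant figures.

0.801 ppm

[OCl⁻]/[HOCl] = 10^(pH − pKa) = 10^(7.12 − 7.57) = 10^-0.45 = 0.3548.
Fraction as HOCl = 1 / (1 + 0.3548) = 0.7381.
OCl⁻ = (1 − 0.7381) × 3.06 ppm = 0.8014 ppm.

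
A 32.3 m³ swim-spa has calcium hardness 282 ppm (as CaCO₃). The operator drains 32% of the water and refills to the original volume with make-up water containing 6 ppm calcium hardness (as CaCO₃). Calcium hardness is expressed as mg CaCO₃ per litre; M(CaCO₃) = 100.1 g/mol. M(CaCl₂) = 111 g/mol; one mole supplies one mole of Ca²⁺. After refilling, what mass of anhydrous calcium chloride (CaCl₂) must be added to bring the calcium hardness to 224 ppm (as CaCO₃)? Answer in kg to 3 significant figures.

Volume: 32.3 m³ = 32,300 L.
After draining 32% and refilling: 282 × 0.68 + 6 × 0.32 = 193.68 ppm.
Deficit to target: 224 − 193.68 = 30.32 mg/L.
As CaCO₃: 30.32 mg/L × 32,300 L = 979.3 g; ÷ 100.1 = 9.784 mol Ca²⁺.
Mass: 9.784 × 111 = 1086 g.

1.09 kg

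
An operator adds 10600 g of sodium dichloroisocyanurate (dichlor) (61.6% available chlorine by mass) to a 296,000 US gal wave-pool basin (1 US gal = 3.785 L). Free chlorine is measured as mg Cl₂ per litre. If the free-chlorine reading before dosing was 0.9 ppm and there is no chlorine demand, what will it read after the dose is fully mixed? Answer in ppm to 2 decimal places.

Volume: 296,000 US gal × 3.785 L/gal = 1,120,360 L.
Available chlorine delivered: 10,600 g × 0.616 = 6530 g as Cl₂.
Concentration rise: 6530 g / 1,120,360 L = 5.828 mg/L = 5.83 ppm.
Final FC: 0.9 + 5.83 = 6.73 ppm.

6.73 ppm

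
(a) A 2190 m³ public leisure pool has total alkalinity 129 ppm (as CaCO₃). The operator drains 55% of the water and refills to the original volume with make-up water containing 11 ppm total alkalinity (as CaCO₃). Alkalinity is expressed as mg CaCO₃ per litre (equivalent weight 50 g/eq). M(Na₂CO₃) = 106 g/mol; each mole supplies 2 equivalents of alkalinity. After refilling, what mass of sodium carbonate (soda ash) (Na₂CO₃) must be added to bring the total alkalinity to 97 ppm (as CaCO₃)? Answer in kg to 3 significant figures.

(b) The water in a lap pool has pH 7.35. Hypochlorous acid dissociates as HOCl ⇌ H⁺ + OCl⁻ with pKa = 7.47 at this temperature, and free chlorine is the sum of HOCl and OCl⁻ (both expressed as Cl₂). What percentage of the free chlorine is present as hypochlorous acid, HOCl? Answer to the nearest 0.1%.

(a) Volume: 2190 m³ = 2,190,000 L.
(a) After draining 55% and refilling: 129 × 0.45 + 11 × 0.55 = 64.1 ppm.
(a) Deficit to target: 97 − 64.1 = 32.9 mg/L.
(a) As CaCO₃: 32.9 mg/L × 2,190,000 L = 72,050 g; ÷ 50 g/eq ÷ 2 = 720.5 mol Na₂CO₃.
(a) Mass: 720.5 × 106 = 76,370 g.

(b) [OCl⁻]/[HOCl] = 10^(pH − pKa) = 10^(7.35 − 7.47) = 10^-0.12 = 0.7586.
(b) Fraction as HOCl = 1 / (1 + 0.7586) = 0.5686.

(a) 76.4 kg; (b) 56.9%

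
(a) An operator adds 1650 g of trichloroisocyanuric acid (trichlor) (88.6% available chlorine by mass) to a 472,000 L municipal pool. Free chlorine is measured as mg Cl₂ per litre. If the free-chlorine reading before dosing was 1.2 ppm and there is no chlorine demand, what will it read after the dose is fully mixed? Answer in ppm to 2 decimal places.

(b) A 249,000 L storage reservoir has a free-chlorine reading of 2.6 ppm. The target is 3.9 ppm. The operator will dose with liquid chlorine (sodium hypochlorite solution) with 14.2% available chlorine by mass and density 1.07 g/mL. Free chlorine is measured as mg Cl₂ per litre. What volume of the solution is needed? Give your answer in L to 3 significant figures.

(a) 4.30 ppm; (b) 2.13 L

(a) Available chlorine delivered: 1650 g × 0.886 = 1462 g as Cl₂.
(a) Concentration rise: 1462 g / 472,000 L = 3.097 mg/L = 3.10 ppm.
(a) Final FC: 1.2 + 3.10 = 4.30 ppm.

(b) Chlorine deficit: 3.9 − 2.6 = 1.3 ppm = 1.3 mg/L as Cl₂.
(b) Cl₂ equivalent needed: 1.3 mg/L × 249,000 L = 323,700 mg = 323.7 g.
(b) Product at 14.2% available chlorine: 323.7 / 0.142 = 2280 g.
(b) Volume at density 1.07 g/mL: 2280 g ÷ 1.07 g/mL = 2130 mL.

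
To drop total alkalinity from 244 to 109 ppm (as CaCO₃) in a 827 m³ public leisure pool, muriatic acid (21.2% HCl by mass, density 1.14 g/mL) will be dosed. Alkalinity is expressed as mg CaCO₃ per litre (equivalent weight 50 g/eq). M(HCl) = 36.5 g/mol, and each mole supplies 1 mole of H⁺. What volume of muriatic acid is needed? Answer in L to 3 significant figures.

337 L

Volume: 827 m³ = 827,000 L.
Alkalinity to neutralize: (244 − 109) = 135 mg/L as CaCO₃ × 827,000 L = 111,600 g as CaCO₃.
Equivalents of H⁺ required: 111,600 ÷ 50 g/eq = 2233 eq = 2233 mol HCl.
Mass of HCl: 2233 × 36.5 = 81,500 g.
Mass of 21.2% solution: 81,500 / 0.212 = 384,400 g.
Volume: 384,400 g ÷ 1.14 g/mL = 337,200 mL.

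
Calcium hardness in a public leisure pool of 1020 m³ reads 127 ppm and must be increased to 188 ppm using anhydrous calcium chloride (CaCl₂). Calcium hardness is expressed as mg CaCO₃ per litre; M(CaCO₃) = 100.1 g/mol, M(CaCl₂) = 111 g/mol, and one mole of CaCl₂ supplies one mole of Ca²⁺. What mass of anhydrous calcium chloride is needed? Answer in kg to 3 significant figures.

Volume: 1020 m³ = 1,020,000 L.
Hardness to add: (188 − 127) = 61 mg/L as CaCO₃ × 1,020,000 L = 62,220 g as CaCO₃.
Moles of Ca²⁺ (1 mol Ca²⁺ ≡ 1 mol CaCO₃): 62,220 / 100.1 g/mol = 621.6 mol.
Mass of CaCl₂: 621.6 × 111 = 69,000 g.

69.0 kg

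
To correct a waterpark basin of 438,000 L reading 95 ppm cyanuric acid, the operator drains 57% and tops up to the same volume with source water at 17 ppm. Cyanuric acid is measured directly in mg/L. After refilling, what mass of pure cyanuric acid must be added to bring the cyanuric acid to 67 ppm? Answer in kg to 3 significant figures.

After draining 57% and refilling: 95 × 0.43 + 17 × 0.57 = 50.54 ppm.
Deficit to target: 67 − 50.54 = 16.46 mg/L.
Mass: 16.46 mg/L × 438,000 L = 7209 g cyanuric acid.

7.21 kg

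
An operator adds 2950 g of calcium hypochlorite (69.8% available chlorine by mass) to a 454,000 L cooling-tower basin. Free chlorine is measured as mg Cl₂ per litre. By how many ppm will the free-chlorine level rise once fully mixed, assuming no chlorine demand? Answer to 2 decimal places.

4.54 ppm

Available chlorine delivered: 2950 g × 0.698 = 2059 g as Cl₂.
Concentration rise: 2059 g / 454,000 L = 4.535 mg/L = 4.54 ppm.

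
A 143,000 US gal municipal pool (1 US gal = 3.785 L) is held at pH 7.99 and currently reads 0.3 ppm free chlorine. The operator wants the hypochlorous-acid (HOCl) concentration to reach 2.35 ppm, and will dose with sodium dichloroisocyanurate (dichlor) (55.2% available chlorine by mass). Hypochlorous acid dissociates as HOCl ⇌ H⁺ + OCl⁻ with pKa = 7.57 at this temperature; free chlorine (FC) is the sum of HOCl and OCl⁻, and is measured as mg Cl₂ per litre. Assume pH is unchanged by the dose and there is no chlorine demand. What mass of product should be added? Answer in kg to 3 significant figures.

8.07 kg

Volume: 143,000 US gal × 3.785 L/gal = 541,255 L.
[OCl⁻]/[HOCl] = 10^(pH − pKa) = 10^(7.99 − 7.57) = 2.63; fraction as HOCl = 1/(1 + 2.63) = 0.2755.
Free chlorine required for 2.35 ppm HOCl: 2.35 / 0.2755 = 8.531 ppm.
FC to add: 8.531 − 0.3 = 8.231 mg/L as Cl₂.
Cl₂ equivalent: 8.231 mg/L × 541,255 L = 4455 g.
Product at 55.2% available Cl: 4455 / 0.552 = 8071 g.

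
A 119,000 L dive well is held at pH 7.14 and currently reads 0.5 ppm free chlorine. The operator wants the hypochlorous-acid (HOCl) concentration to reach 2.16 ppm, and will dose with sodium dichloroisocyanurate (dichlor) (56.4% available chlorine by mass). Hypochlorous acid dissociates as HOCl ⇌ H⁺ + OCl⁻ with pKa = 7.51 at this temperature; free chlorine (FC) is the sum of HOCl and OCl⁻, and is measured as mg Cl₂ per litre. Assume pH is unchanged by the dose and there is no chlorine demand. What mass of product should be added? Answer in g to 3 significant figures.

545 g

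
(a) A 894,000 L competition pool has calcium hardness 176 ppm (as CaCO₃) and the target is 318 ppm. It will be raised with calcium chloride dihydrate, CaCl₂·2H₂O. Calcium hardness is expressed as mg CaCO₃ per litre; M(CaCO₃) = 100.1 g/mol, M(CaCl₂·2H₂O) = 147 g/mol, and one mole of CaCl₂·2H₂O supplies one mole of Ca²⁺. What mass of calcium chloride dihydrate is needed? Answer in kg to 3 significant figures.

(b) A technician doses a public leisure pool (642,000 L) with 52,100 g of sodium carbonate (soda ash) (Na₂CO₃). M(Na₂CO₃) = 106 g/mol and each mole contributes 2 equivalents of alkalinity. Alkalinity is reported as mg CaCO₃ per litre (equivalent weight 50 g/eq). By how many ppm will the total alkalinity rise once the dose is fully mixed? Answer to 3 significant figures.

(a) 186 kg; (b) 76.6 ppm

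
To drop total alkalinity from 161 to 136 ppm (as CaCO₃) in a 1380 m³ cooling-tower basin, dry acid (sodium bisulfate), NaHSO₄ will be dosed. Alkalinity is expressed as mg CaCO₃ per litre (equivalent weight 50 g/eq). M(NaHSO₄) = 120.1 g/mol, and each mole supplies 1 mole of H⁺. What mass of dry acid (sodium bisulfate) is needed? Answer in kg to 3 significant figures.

Volume: 1380 m³ = 1,380,000 L.
Alkalinity to neutralize: (161 − 136) = 25 mg/L as CaCO₃ × 1,380,000 L = 34,500 g as CaCO₃.
Equivalents of H⁺ required: 34,500 ÷ 50 g/eq = 690 eq = 690 mol NaHSO₄.
Mass of NaHSO₄: 690 × 120.1 = 82,870 g.

82.9 kg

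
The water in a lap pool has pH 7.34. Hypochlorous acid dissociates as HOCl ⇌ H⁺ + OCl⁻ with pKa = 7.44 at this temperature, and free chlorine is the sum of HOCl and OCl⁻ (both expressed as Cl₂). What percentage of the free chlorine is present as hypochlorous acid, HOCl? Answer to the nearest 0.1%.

55.7%

[OCl⁻]/[HOCl] = 10^(pH − pKa) = 10^(7.34 − 7.44) = 10^-0.10 = 0.7943.
Fraction as HOCl = 1 / (1 + 0.7943) = 0.5573.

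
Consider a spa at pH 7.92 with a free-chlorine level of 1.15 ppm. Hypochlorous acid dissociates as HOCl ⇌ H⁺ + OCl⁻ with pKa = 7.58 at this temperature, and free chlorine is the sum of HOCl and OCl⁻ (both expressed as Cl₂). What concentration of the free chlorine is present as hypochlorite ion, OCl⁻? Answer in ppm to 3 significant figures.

0.789 ppm

[OCl⁻]/[HOCl] = 10^(pH − pKa) = 10^(7.92 − 7.58) = 10^0.34 = 2.188.
Fraction as HOCl = 1 / (1 + 2.188) = 0.3137.
OCl⁻ = (1 − 0.3137) × 1.15 ppm = 0.7892 ppm.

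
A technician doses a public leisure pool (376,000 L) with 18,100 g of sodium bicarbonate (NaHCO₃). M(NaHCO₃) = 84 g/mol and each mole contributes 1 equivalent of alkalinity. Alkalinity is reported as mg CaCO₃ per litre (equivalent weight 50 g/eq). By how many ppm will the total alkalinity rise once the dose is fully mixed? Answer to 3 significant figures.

Moles of NaHCO₃: 18,100 g ÷ 84 g/mol = 215.5 mol → 215.5 eq of alkalinity.
As CaCO₃: 215.5 eq × 50 g/eq = 10,770 g.
Rise: 10,770 g / 376,000 L × 1000 = 28.65 mg/L.

28.7 ppm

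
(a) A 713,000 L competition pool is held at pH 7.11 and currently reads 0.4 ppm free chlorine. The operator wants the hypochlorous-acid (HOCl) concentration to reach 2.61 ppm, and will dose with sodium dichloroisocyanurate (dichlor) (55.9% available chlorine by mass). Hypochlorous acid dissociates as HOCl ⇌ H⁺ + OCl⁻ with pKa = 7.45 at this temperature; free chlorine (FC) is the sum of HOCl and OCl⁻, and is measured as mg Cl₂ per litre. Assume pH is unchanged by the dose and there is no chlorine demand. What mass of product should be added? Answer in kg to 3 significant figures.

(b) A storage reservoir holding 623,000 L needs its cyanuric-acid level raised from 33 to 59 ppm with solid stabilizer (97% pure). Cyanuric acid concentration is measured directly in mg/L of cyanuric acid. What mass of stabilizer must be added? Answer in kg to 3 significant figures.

(a) 4.34 kg; (b) 16.7 kg

(a) [OCl⁻]/[HOCl] = 10^(pH − pKa) = 10^(7.11 − 7.45) = 0.4571; fraction as HOCl = 1/(1 + 0.4571) = 0.6863.
(a) Free chlorine required for 2.61 ppm HOCl: 2.61 / 0.6863 = 3.803 ppm.
(a) FC to add: 3.803 − 0.4 = 3.403 mg/L as Cl₂.
(a) Cl₂ equivalent: 3.403 mg/L × 713,000 L = 2426 g.
(a) Product at 55.9% available Cl: 2426 / 0.559 = 4340 g.

(b) CYA to add: (59 − 33) = 26 mg/L × 623,000 L = 16,200 g cyanuric acid.
(b) At 97% purity: 16,200 / 0.97 = 16,700 g product.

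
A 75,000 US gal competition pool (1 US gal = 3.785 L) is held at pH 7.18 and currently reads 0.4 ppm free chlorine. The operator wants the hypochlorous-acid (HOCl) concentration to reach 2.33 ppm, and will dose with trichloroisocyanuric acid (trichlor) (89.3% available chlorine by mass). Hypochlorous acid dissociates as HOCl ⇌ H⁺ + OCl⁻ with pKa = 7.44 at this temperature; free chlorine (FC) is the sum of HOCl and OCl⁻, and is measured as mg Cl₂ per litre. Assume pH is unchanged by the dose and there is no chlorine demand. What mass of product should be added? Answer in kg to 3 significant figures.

Volume: 75,000 US gal × 3.785 L/gal = 283,875 L.
[OCl⁻]/[HOCl] = 10^(pH − pKa) = 10^(7.18 − 7.44) = 0.5495; fraction as HOCl = 1/(1 + 0.5495) = 0.6454.
Free chlorine required for 2.33 ppm HOCl: 2.33 / 0.6454 = 3.61 ppm.
FC to add: 3.61 − 0.4 = 3.21 mg/L as Cl₂.
Cl₂ equivalent: 3.21 mg/L × 283,875 L = 911.4 g.
Product at 89.3% available Cl: 911.4 / 0.893 = 1021 g.

1.02 kg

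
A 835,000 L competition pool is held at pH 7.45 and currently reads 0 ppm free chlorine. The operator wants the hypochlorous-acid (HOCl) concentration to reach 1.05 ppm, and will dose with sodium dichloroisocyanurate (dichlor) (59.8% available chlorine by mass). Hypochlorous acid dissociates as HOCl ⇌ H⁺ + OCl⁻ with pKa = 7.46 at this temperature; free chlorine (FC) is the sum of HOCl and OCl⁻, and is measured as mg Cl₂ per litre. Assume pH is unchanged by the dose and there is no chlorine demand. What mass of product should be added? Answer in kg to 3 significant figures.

[OCl⁻]/[HOCl] = 10^(pH − pKa) = 10^(7.45 − 7.46) = 0.9772; fraction as HOCl = 1/(1 + 0.9772) = 0.5058.
Free chlorine required for 1.05 ppm HOCl: 1.05 / 0.5058 = 2.076 ppm.
FC to add: 2.076 − 0 = 2.076 mg/L as Cl₂.
Cl₂ equivalent: 2.076 mg/L × 835,000 L = 1734 g.
Product at 59.8% available Cl: 1734 / 0.598 = 2899 g.

2.90 kg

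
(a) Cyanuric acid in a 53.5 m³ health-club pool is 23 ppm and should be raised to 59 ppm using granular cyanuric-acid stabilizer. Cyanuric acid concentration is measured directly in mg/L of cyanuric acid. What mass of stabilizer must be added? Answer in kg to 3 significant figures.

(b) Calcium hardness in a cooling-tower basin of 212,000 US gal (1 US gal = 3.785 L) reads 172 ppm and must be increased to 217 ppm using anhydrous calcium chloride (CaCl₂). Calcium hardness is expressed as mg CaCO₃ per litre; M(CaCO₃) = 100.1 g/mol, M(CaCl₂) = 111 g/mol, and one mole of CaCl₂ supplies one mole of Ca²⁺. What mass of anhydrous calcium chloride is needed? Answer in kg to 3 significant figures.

(a) 1.93 kg; (b) 40.0 kg

(a) Volume: 53.5 m³ = 53,500 L.
(a) CYA to add: (59 − 23) = 36 mg/L × 53,500 L = 1926 g cyanuric acid.

(b) Volume: 212,000 US gal × 3.785 L/gal = 802,420 L.
(b) Hardness to add: (217 − 172) = 45 mg/L as CaCO₃ × 802,420 L = 36,110 g as CaCO₃.
(b) Moles of Ca²⁺ (1 mol Ca²⁺ ≡ 1 mol CaCO₃): 36,110 / 100.1 g/mol = 360.7 mol.
(b) Mass of CaCl₂: 360.7 × 111 = 40,040 g.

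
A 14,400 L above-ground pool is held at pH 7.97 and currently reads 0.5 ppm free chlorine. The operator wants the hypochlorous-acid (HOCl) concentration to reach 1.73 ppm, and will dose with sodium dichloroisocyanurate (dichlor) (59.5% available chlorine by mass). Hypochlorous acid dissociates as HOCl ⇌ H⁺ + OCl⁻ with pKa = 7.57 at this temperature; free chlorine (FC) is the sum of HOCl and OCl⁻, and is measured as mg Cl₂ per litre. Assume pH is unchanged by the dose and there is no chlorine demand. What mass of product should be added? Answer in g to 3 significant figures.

[OCl⁻]/[HOCl] = 10^(pH − pKa) = 10^(7.97 − 7.57) = 2.512; fraction as HOCl = 1/(1 + 2.512) = 0.2847.
Free chlorine required for 1.73 ppm HOCl: 1.73 / 0.2847 = 6.076 ppm.
FC to add: 6.076 − 0.5 = 5.576 mg/L as Cl₂.
Cl₂ equivalent: 5.576 mg/L × 14,400 L = 80.29 g.
Product at 59.5% available Cl: 80.29 / 0.595 = 134.9 g.

135 g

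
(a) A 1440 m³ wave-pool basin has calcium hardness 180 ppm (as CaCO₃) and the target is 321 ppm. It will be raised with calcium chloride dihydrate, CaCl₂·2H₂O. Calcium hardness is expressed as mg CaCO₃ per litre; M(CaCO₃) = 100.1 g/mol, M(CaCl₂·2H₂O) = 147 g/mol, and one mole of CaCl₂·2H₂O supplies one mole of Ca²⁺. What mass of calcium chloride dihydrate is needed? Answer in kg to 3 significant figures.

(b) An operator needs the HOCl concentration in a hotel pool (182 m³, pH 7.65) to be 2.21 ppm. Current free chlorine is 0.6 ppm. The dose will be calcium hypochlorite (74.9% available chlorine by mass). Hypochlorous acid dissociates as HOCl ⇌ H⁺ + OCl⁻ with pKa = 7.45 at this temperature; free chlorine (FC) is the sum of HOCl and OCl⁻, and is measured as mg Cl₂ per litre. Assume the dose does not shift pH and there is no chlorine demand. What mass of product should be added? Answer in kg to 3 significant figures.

(a) Volume: 1440 m³ = 1,440,000 L.
(a) Hardness to add: (321 − 180) = 141 mg/L as CaCO₃ × 1,440,000 L = 203,000 g as CaCO₃.
(a) Moles of Ca²⁺ (1 mol Ca²⁺ ≡ 1 mol CaCO₃): 203,000 / 100.1 g/mol = 2028 mol.
(a) Mass of CaCl₂·2H₂O: 2028 × 147 = 298,200 g.

(b) Volume: 182 m³ = 182,000 L.
(b) [OCl⁻]/[HOCl] = 10^(pH − pKa) = 10^(7.65 − 7.45) = 1.585; fraction as HOCl = 1/(1 + 1.585) = 0.3869.
(b) Free chlorine required for 2.21 ppm HOCl: 2.21 / 0.3869 = 5.713 ppm.
(b) FC to add: 5.713 − 0.6 = 5.113 mg/L as Cl₂.
(b) Cl₂ equivalent: 5.113 mg/L × 182,000 L = 930.5 g.
(b) Product at 74.9% available Cl: 930.5 / 0.749 = 1242 g.

(a) 298 kg; (b) 1.24 kg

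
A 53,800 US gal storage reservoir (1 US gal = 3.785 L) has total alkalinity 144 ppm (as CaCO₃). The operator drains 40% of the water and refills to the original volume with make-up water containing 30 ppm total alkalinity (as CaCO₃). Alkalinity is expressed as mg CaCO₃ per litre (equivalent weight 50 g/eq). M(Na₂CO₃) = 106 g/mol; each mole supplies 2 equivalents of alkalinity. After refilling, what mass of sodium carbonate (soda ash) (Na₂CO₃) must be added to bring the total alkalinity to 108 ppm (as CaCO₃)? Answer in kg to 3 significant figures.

2.07 kg

Volume: 53,800 US gal × 3.785 L/gal = 203,633 L.
After draining 40% and refilling: 144 × 0.60 + 30 × 0.40 = 98.4 ppm.
Deficit to target: 108 − 98.4 = 9.6 mg/L.
As CaCO₃: 9.6 mg/L × 203,633 L = 1955 g; ÷ 50 g/eq ÷ 2 = 19.55 mol Na₂CO₃.
Mass: 19.55 × 106 = 2072 g.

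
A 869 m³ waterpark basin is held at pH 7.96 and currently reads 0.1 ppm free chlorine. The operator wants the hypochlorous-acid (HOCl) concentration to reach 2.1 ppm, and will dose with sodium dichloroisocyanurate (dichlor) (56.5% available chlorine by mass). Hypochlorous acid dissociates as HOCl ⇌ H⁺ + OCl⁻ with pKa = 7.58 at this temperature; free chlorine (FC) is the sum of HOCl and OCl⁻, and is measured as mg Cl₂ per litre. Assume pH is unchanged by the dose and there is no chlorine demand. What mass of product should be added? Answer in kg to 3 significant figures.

10.8 kg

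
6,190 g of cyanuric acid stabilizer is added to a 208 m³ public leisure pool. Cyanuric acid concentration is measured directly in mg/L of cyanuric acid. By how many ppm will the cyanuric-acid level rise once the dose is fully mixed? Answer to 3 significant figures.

Volume: 208 m³ = 208,000 L.
Rise: 6,190 g / 208,000 L × 1000 = 29.76 mg/L.

29.8 ppm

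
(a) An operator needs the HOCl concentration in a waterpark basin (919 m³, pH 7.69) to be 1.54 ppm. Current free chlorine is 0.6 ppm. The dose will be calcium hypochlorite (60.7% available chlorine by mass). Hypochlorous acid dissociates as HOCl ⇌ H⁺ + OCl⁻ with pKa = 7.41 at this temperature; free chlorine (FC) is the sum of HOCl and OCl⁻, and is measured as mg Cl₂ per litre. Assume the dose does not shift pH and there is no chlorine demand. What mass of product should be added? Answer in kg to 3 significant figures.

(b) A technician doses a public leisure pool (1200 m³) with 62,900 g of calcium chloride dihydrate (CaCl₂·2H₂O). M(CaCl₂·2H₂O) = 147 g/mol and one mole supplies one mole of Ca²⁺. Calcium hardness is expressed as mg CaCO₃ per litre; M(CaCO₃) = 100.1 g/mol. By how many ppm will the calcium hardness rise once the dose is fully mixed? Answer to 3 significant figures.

(a) Volume: 919 m³ = 919,000 L.
(a) [OCl⁻]/[HOCl] = 10^(pH − pKa) = 10^(7.69 − 7.41) = 1.905; fraction as HOCl = 1/(1 + 1.905) = 0.3442.
(a) Free chlorine required for 1.54 ppm HOCl: 1.54 / 0.3442 = 4.474 ppm.
(a) FC to add: 4.474 − 0.6 = 3.874 mg/L as Cl₂.
(a) Cl₂ equivalent: 3.874 mg/L × 919,000 L = 3561 g.
(a) Product at 60.7% available Cl: 3561 / 0.607 = 5866 g.

(b) Volume: 1200 m³ = 1,200,000 L.
(b) Moles of Ca²⁺: 62,900 g ÷ 147 g/mol = 427.9 mol.
(b) As CaCO₃: 427.9 mol × 100.1 g/mol = 42,830 g.
(b) Rise: 42,830 g / 1,200,000 L × 1000 = 35.69 mg/L.

(a) 5.87 kg; (b) 35.7 ppm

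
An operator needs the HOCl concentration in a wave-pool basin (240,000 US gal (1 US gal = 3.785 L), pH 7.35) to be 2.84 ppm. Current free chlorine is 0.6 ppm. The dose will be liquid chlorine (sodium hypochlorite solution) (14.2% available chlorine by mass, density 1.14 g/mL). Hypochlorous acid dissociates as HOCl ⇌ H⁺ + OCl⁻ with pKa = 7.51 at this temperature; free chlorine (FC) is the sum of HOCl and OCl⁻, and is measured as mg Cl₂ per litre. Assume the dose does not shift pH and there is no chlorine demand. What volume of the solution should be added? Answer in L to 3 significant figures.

23.6 L

Volume: 240,000 US gal × 3.785 L/gal = 908,400 L.
[OCl⁻]/[HOCl] = 10^(pH − pKa) = 10^(7.35 − 7.51) = 0.6918; fraction as HOCl = 1/(1 + 0.6918) = 0.5911.
Free chlorine required for 2.84 ppm HOCl: 2.84 / 0.5911 = 4.805 ppm.
FC to add: 4.805 − 0.6 = 4.205 mg/L as Cl₂.
Cl₂ equivalent: 4.205 mg/L × 908,400 L = 3820 g.
Product at 14.2% available Cl: 3820 / 0.142 = 26,900 g.
Volume: 26,900 g ÷ 1.14 g/mL = 23,600 mL.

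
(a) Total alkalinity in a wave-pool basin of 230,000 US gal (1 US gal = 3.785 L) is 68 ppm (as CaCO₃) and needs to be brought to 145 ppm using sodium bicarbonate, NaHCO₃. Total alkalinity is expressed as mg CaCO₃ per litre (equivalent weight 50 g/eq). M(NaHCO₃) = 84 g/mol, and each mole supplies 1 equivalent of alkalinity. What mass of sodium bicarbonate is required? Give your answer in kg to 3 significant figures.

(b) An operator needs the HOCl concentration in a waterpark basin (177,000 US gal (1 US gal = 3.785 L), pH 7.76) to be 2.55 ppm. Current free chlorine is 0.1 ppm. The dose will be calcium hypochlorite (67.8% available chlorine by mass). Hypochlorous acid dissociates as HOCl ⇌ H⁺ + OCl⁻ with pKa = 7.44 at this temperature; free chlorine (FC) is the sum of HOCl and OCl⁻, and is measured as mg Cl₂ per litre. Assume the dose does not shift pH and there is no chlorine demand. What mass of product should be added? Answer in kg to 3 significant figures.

(a) Volume: 230,000 US gal × 3.785 L/gal = 870,550 L.
(a) Alkalinity to add: (145 − 68) = 77 mg/L as CaCO₃ × 870,550 L = 67,030 g as CaCO₃.
(a) Equivalents: 67,030 g ÷ 50 g/eq = 1341 eq.
(a) NaHCO₃ supplies 1 eq per mole → 1341 mol.
(a) Mass: 1341 mol × 84 g/mol = 112,600 g.

(b) Volume: 177,000 US gal × 3.785 L/gal = 669,945 L.
(b) [OCl⁻]/[HOCl] = 10^(pH − pKa) = 10^(7.76 − 7.44) = 2.089; fraction as HOCl = 1/(1 + 2.089) = 0.3237.
(b) Free chlorine required for 2.55 ppm HOCl: 2.55 / 0.3237 = 7.878 ppm.
(b) FC to add: 7.878 − 0.1 = 7.778 mg/L as Cl₂.
(b) Cl₂ equivalent: 7.778 mg/L × 669,945 L = 5211 g.
(b) Product at 67.8% available Cl: 5211 / 0.678 = 7685 g.

(a) 113 kg; (b) 7.69 kg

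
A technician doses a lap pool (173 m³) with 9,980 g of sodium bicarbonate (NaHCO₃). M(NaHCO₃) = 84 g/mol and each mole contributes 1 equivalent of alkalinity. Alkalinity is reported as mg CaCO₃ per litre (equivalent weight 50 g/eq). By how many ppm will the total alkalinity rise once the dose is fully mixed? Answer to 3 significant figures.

Volume: 173 m³ = 173,000 L.
Moles of NaHCO₃: 9,980 g ÷ 84 g/mol = 118.8 mol → 118.8 eq of alkalinity.
As CaCO₃: 118.8 eq × 50 g/eq = 5940 g.
Rise: 5940 g / 173,000 L × 1000 = 34.34 mg/L.

34.3 ppm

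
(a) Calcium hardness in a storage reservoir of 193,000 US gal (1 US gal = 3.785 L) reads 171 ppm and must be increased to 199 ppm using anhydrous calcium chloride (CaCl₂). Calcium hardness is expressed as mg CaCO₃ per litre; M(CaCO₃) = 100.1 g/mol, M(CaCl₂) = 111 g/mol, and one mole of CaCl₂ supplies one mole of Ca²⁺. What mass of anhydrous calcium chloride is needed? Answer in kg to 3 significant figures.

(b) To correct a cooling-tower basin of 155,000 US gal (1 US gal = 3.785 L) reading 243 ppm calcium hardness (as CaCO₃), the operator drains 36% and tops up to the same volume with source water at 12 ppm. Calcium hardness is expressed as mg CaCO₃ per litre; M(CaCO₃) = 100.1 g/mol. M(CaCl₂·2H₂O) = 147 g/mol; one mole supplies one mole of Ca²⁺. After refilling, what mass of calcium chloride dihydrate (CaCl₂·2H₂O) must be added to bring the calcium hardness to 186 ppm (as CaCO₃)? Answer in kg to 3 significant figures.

(a) 22.7 kg; (b) 22.5 kg

(a) Volume: 193,000 US gal × 3.785 L/gal = 730,505 L.
(a) Hardness to add: (199 − 171) = 28 mg/L as CaCO₃ × 730,505 L = 20,450 g as CaCO₃.
(a) Moles of Ca²⁺ (1 mol Ca²⁺ ≡ 1 mol CaCO₃): 20,450 / 100.1 g/mol = 204.3 mol.
(a) Mass of CaCl₂: 204.3 × 111 = 22,680 g.

(b) Volume: 155,000 US gal × 3.785 L/gal = 586,675 L.
(b) After draining 36% and refilling: 243 × 0.64 + 12 × 0.36 = 159.84 ppm.
(b) Deficit to target: 186 − 159.84 = 26.16 mg/L.
(b) As CaCO₃: 26.16 mg/L × 586,675 L = 15,350 g; ÷ 100.1 = 153.3 mol Ca²⁺.
(b) Mass: 153.3 × 147 = 22,540 g.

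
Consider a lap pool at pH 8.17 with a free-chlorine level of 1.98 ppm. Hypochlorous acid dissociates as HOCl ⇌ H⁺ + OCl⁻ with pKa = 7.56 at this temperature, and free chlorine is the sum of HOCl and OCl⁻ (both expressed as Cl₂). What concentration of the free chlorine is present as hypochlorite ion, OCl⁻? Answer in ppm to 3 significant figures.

[OCl⁻]/[HOCl] = 10^(pH − pKa) = 10^(8.17 − 7.56) = 10^0.61 = 4.074.
Fraction as HOCl = 1 / (1 + 4.074) = 0.1971.
OCl⁻ = (1 − 0.1971) × 1.98 ppm = 1.59 ppm.

1.59 ppm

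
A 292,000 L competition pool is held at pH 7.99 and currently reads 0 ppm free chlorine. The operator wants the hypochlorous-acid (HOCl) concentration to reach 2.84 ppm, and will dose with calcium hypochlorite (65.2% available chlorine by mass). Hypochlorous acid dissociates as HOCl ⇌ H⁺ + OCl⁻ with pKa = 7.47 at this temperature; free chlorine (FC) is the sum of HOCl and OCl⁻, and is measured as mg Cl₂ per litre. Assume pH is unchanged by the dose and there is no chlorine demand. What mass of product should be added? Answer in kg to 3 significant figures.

5.48 kg

[OCl⁻]/[HOCl] = 10^(pH − pKa) = 10^(7.99 − 7.47) = 3.311; fraction as HOCl = 1/(1 + 3.311) = 0.2319.
Free chlorine required for 2.84 ppm HOCl: 2.84 / 0.2319 = 12.24 ppm.
FC to add: 12.24 − 0 = 12.24 mg/L as Cl₂.
Cl₂ equivalent: 12.24 mg/L × 292,000 L = 3575 g.
Product at 65.2% available Cl: 3575 / 0.652 = 5484 g.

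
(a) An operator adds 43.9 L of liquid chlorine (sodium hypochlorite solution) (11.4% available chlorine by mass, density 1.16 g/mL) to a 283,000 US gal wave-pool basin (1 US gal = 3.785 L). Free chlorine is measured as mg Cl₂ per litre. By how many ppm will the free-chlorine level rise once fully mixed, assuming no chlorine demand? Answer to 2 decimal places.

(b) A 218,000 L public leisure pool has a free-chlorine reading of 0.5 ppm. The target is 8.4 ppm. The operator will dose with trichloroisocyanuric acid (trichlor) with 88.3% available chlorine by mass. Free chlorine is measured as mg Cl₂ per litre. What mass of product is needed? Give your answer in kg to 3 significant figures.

(a) Volume: 283,000 US gal × 3.785 L/gal = 1,071,155 L.
(a) Mass of solution: 43.9 L × 1000 mL/L × 1.16 g/mL = 50,920 g.
(a) Available chlorine delivered: 50,920 g × 0.114 = 5805 g as Cl₂.
(a) Concentration rise: 5805 g / 1,071,155 L = 5.42 mg/L = 5.42 ppm.

(b) Chlorine deficit: 8.4 − 0.5 = 7.9 ppm = 7.9 mg/L as Cl₂.
(b) Cl₂ equivalent needed: 7.9 mg/L × 218,000 L = 1,722,000 mg = 1722 g.
(b) Product at 88.3% available chlorine: 1722 / 0.883 = 1950 g.

(a) 5.42 ppm; (b) 1.95 kg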